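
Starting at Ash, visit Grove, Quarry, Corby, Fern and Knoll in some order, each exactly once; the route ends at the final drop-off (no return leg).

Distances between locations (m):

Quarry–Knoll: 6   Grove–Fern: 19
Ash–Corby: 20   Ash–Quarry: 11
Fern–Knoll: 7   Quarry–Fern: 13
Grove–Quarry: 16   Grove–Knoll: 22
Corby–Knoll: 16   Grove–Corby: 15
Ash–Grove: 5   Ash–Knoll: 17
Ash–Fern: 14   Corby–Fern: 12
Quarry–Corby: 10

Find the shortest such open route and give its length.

There are 5! = 120 possible orderings.
Ash → Grove → Quarry → Corby → Fern → Knoll: 5+16+10+12+7 = 50
Ash → Grove → Quarry → Corby → Knoll → Fern: 5+16+10+16+7 = 54
Ash → Grove → Quarry → Fern → Corby → Knoll: 5+16+13+12+16 = 62
Ash → Grove → Quarry → Fern → Knoll → Corby: 5+16+13+7+16 = 57
Ash → Grove → Quarry → Knoll → Corby → Fern: 5+16+6+16+12 = 55
Ash → Grove → Quarry → Knoll → Fern → Corby: 5+16+6+7+12 = 46
Ash → Grove → Corby → Quarry → Fern → Knoll: 5+15+10+13+7 = 50
Ash → Grove → Corby → Quarry → Knoll → Fern: 5+15+10+6+7 = 43
Ash → Grove → Corby → Fern → Quarry → Knoll: 5+15+12+13+6 = 51
Ash → Grove → Corby → Fern → Knoll → Quarry: 5+15+12+7+6 = 45
Ash → Grove → Corby → Knoll → Quarry → Fern: 5+15+16+6+13 = 55
Ash → Grove → Corby → Knoll → Fern → Quarry: 5+15+16+7+13 = 56
Ash → Grove → Fern → Quarry → Corby → Knoll: 5+19+13+10+16 = 63
Ash → Grove → Fern → Quarry → Knoll → Corby: 5+19+13+6+16 = 59
… (106 more)
The minimum is 43.
One shortest path: Ash → Grove → Corby → Quarry → Knoll → Fern.

43 m — the minimum one-way total.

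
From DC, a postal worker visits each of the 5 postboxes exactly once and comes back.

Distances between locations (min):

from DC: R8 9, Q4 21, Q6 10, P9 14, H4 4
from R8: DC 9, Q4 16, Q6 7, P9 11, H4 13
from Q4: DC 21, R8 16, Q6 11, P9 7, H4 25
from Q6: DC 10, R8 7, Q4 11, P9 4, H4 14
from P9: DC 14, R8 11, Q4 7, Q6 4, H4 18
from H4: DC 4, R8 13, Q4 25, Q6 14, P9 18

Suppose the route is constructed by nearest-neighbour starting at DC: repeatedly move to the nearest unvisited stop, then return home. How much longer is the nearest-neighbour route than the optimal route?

From DC: H4=4, R8=9, Q6=10, P9=14, Q4=21 → choose H4 (4).
From H4: R8=13, Q6=14, P9=18, Q4=25 → choose R8 (13).
From R8: Q6=7, P9=11, Q4=16 → choose Q6 (7).
From Q6: P9=4, Q4=11 → choose P9 (4).
From P9: Q4=7 → choose Q4 (7).
NN route DC → H4 → R8 → Q6 → P9 → Q4 → DC costs 56.
Optimal: DC → R8 → Q4 → P9 → Q6 → H4 → DC costs 54 (by enumerating all 60 distinct tours).
Excess = 56 − 54 = 2.

The nearest-neighbour route is 2 min longer than optimal.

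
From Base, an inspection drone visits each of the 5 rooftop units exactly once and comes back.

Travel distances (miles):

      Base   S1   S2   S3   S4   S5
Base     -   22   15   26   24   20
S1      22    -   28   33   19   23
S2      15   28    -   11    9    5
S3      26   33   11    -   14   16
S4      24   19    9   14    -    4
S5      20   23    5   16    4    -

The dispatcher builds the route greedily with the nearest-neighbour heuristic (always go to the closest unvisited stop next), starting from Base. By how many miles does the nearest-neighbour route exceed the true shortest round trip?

The nearest-neighbour route is 6 miles longer than optimal.

From Base: S2=15, S5=20, S1=22, S4=24, S3=26 → choose S2 (15).
From S2: S5=5, S4=9, S3=11, S1=28 → choose S5 (5).
From S5: S4=4, S3=16, S1=23 → choose S4 (4).
From S4: S3=14, S1=19 → choose S3 (14).
From S3: S1=33 → choose S1 (33).
NN route Base → S2 → S5 → S4 → S3 → S1 → Base costs 93.
Optimal: Base → S1 → S4 → S5 → S2 → S3 → Base costs 87 (by enumerating all 60 distinct tours).
Excess = 93 − 87 = 6.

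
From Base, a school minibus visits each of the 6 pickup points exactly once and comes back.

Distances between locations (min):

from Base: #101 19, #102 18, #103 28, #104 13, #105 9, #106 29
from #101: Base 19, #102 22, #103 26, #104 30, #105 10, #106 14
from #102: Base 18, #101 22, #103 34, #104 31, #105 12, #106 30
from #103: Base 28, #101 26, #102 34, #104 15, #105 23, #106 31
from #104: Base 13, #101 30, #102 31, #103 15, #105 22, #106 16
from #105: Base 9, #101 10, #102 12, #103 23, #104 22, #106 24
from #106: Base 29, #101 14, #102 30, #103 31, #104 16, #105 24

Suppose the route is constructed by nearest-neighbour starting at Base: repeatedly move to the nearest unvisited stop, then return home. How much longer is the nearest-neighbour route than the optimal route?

Base: #105=9, #104=13, #102=18, #101=19, #103=28, #106=29 ⇒ #105
#105: #101=10, #102=12, #104=22, #103=23, #106=24 ⇒ #101
#101: #106=14, #102=22, #103=26, #104=30 ⇒ #106
#106: #104=16, #102=30, #103=31 ⇒ #104
#104: #103=15, #102=31 ⇒ #103
#103: #102=34 ⇒ #102
NN route Base → #105 → #101 → #106 → #104 → #103 → #102 → Base costs 116.
Optimal: Base → #102 → #105 → #101 → #106 → #103 → #104 → Base costs 113 (by enumerating all 360 distinct tours).
Excess = 116 − 113 = 3.

Excess over optimum: 3 min.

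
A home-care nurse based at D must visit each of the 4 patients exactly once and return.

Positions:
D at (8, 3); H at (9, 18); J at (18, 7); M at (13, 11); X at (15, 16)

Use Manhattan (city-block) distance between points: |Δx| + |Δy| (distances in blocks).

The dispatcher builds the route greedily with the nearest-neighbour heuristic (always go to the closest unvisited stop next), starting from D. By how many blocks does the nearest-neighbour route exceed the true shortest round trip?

D: M=13, J=14, H=16, X=20 ⇒ M
M: X=7, J=9, H=11 ⇒ X
X: H=8, J=12 ⇒ H
H: J=20 ⇒ J
NN route D → M → X → H → J → D costs 62.
Optimal: D → H → X → M → J → D costs 54 (by enumerating all 12 distinct tours).
Excess = 62 − 54 = 8.

The nearest-neighbour route is 8 blocks longer than optimal.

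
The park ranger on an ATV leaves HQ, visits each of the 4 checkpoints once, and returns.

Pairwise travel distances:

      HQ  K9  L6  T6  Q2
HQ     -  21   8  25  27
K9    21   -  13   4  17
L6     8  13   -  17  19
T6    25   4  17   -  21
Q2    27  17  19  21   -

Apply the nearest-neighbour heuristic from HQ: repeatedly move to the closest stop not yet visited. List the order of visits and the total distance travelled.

HQ → [L6:8 / K9:21 / T6:25 / Q2:27] → L6 (8)
L6 → [K9:13 / T6:17 / Q2:19] → K9 (13)
K9 → [T6:4 / Q2:17] → T6 (4)
T6 → [Q2:21] → Q2 (21)
Return Q2→HQ: 27.
Total = 8 + 13 + 4 + 21 + 27 = 73.

Total distance 73 via the nearest-neighbour route HQ → L6 → K9 → T6 → Q2 → HQ.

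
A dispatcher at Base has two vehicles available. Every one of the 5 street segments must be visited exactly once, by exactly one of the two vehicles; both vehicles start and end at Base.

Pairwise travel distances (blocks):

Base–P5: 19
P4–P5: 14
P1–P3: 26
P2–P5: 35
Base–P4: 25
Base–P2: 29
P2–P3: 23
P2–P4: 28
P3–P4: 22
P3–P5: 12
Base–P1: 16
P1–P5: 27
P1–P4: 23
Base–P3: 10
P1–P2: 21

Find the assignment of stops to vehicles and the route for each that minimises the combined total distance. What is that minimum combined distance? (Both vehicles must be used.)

Try each way of splitting the stops between the two vehicles (each non-empty) and, for each split, find the best tour for each vehicle:
  {P1} + {P2, P3, P4, P5}: 32 + 93 = 125
  {P2} + {P1, P3, P4, P5}: 58 + 75 = 133
  {P1, P2} + {P3, P4, P5}: 66 + 61 = 127
  {P3} + {P1, P2, P4, P5}: 20 + 98 = 118
  {P1, P3} + {P2, P4, P5}: 52 + 90 = 142
  {P2, P3} + {P1, P4, P5}: 62 + 72 = 134
  … (15 splits in total)
Best: vehicle 1 Base → P3 → Base = 20; vehicle 2 Base → P1 → P2 → P4 → P5 → Base = 98; combined 118.

Minimum combined distance: 118 blocks.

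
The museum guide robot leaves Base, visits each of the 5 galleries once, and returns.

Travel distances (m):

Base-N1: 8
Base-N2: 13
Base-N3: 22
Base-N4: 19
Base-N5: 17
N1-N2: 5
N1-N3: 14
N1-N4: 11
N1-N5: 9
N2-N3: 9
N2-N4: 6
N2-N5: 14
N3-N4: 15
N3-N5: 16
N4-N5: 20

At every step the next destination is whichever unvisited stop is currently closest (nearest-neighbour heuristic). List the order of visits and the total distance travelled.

At Base the remaining stops are N1 8, N2 13, N5 17, N4 19, N3 22; go to N1.
At N1 the remaining stops are N2 5, N5 9, N4 11, N3 14; go to N2.
At N2 the remaining stops are N4 6, N3 9, N5 14; go to N4.
At N4 the remaining stops are N3 15, N5 20; go to N3.
At N3 the remaining stops are N5 16; go to N5.
Return N5→Base: 17.
Total = 8 + 5 + 6 + 15 + 16 + 17 = 67.

Total distance 67 m via the nearest-neighbour route Base → N1 → N2 → N4 → N3 → N5 → Base.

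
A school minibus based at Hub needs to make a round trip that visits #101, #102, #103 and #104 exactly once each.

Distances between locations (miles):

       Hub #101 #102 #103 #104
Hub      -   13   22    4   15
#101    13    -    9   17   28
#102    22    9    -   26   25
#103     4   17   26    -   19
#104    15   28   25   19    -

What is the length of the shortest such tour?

There are 12 distinct closed tours to check (reversals are equivalent).
Hub → #101 → #102 → #103 → #104 → Hub: 13+9+26+19+15 = 82
Hub → #101 → #102 → #104 → #103 → Hub: 13+9+25+19+4 = 70
Hub → #101 → #103 → #102 → #104 → Hub: 13+17+26+25+15 = 96
Hub → #101 → #103 → #104 → #102 → Hub: 13+17+19+25+22 = 96
Hub → #101 → #104 → #102 → #103 → Hub: 13+28+25+26+4 = 96
Hub → #101 → #104 → #103 → #102 → Hub: 13+28+19+26+22 = 108
Hub → #102 → #101 → #103 → #104 → Hub: 22+9+17+19+15 = 82
Hub → #102 → #101 → #104 → #103 → Hub: 22+9+28+19+4 = 82
Hub → #102 → #103 → #101 → #104 → Hub: 22+26+17+28+15 = 108
Hub → #102 → #104 → #101 → #103 → Hub: 22+25+28+17+4 = 96
Hub → #103 → #101 → #102 → #104 → Hub: 4+17+9+25+15 = 70
Hub → #103 → #102 → #101 → #104 → Hub: 4+26+9+28+15 = 82
The minimum is 70.
One optimal route: Hub → #101 → #102 → #104 → #103 → Hub (or its reverse).

Shortest round trip = 70 miles.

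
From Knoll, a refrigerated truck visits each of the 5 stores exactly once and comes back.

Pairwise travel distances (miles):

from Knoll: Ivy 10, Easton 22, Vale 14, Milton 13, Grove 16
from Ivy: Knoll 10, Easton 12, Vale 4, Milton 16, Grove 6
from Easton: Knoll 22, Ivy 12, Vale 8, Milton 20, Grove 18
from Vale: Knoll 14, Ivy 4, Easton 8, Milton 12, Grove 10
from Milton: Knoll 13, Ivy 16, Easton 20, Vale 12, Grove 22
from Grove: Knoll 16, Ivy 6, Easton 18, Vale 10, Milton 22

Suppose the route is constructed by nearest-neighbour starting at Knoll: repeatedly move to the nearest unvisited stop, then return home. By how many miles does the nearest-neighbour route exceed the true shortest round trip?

From Knoll: Ivy=10, Milton=13, Vale=14, Grove=16, Easton=22 → choose Ivy (10).
From Ivy: Vale=4, Grove=6, Easton=12, Milton=16 → choose Vale (4).
From Vale: Easton=8, Grove=10, Milton=12 → choose Easton (8).
From Easton: Grove=18, Milton=20 → choose Grove (18).
From Grove: Milton=22 → choose Milton (22).
NN route Knoll → Ivy → Vale → Easton → Grove → Milton → Knoll costs 75.
Optimal: Knoll → Ivy → Grove → Easton → Vale → Milton → Knoll costs 67 (by enumerating all 60 distinct tours).
Excess = 75 − 67 = 8.

Excess over optimum: 8 miles.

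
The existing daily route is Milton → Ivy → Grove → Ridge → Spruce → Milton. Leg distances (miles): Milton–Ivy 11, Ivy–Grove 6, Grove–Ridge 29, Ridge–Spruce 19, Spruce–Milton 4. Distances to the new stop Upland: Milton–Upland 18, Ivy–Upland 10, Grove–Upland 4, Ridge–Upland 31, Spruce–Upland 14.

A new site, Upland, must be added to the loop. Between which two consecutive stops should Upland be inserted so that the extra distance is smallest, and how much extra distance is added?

Minimum extra distance: 6 miles, inserting Upland between Grove and Ridge.

Insertion cost between consecutive stops i–j is d(i,Upland) + d(Upland,j) − d(i,j):
  between Milton and Ivy: 18 + 10 − 11 = 17
  between Ivy and Grove: 10 + 4 − 6 = 8
  between Grove and Ridge: 4 + 31 − 29 = 6
  between Ridge and Spruce: 31 + 14 − 19 = 26
  between Spruce and Milton: 14 + 18 − 4 = 28
Cheapest insertion is between Grove and Ridge, adding 6.
New total = 69 + 6 = 75.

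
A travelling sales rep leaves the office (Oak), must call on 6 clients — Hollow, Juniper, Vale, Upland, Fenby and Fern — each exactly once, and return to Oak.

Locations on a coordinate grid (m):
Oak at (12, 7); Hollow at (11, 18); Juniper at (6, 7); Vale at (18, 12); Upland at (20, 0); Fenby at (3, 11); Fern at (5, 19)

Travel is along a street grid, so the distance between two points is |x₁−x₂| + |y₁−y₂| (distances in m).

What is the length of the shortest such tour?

Shortest round trip = 72 m.

Oak - Hollow - Juniper - Vale - Upland - Fenby - Fern - Oak: 12+16+17+14+28+10+19 = 116
Oak - Hollow - Juniper - Vale - Upland - Fern - Fenby - Oak: 12+16+17+14+34+10+13 = 116
Oak - Hollow - Juniper - Vale - Fenby - Upland - Fern - Oak: 12+16+17+16+28+34+19 = 142
Oak - Hollow - Juniper - Vale - Fenby - Fern - Upland - Oak: 12+16+17+16+10+34+15 = 120
Oak - Hollow - Juniper - Vale - Fern - Upland - Fenby - Oak: 12+16+17+20+34+28+13 = 140
Oak - Hollow - Juniper - Vale - Fern - Fenby - Upland - Oak: 12+16+17+20+10+28+15 = 118
Oak - Hollow - Juniper - Upland - Vale - Fenby - Fern - Oak: 12+16+21+14+16+10+19 = 108
Oak - Hollow - Juniper - Upland - Vale - Fern - Fenby - Oak: 12+16+21+14+20+10+13 = 106
… (352 more)
Oak - Juniper - Fenby - Fern - Hollow - Vale - Upland - Oak: 6+7+10+7+13+14+15 = 72  ← best
The minimum is 72.
One optimal route: Oak → Juniper → Fenby → Fern → Hollow → Vale → Upland → Oak (or its reverse).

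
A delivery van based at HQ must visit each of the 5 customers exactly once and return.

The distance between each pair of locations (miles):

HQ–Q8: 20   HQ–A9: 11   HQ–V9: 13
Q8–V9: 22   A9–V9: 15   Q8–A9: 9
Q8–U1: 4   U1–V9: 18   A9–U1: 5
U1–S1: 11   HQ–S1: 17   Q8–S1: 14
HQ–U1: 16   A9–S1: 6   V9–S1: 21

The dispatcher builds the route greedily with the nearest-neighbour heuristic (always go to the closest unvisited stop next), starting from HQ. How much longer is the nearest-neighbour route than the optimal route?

2 miles longer than the optimal tour.

From HQ: A9=11, V9=13, U1=16, S1=17, Q8=20 → choose A9 (11).
From A9: U1=5, S1=6, Q8=9, V9=15 → choose U1 (5).
From U1: Q8=4, S1=11, V9=18 → choose Q8 (4).
From Q8: S1=14, V9=22 → choose S1 (14).
From S1: V9=21 → choose V9 (21).
NN route HQ → A9 → U1 → Q8 → S1 → V9 → HQ costs 68.
Optimal: HQ → A9 → S1 → Q8 → U1 → V9 → HQ costs 66 (by enumerating all 60 distinct tours).
Excess = 68 − 66 = 2.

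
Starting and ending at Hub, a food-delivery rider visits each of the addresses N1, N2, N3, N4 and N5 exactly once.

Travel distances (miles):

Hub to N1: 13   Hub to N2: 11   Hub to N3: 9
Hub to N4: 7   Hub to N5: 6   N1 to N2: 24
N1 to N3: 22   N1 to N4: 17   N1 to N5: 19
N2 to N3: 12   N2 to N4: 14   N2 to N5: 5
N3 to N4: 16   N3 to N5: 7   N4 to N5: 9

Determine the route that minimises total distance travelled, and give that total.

With 5 stops there are 5!/2 = 60 distinct round trips (a route and its reverse cost the same).
Hub→N1→N2→N3→N4→N5→Hub: 13+24+12+16+9+6 = 80
Hub→N1→N2→N3→N5→N4→Hub: 13+24+12+7+9+7 = 72
Hub→N1→N2→N4→N3→N5→Hub: 13+24+14+16+7+6 = 80
Hub→N1→N2→N4→N5→N3→Hub: 13+24+14+9+7+9 = 76
Hub→N1→N2→N5→N3→N4→Hub: 13+24+5+7+16+7 = 72
Hub→N1→N2→N5→N4→N3→Hub: 13+24+5+9+16+9 = 76
Hub→N1→N3→N2→N4→N5→Hub: 13+22+12+14+9+6 = 76
Hub→N1→N3→N2→N5→N4→Hub: 13+22+12+5+9+7 = 68
Hub→N1→N3→N4→N2→N5→Hub: 13+22+16+14+5+6 = 76
Hub→N1→N3→N4→N5→N2→Hub: 13+22+16+9+5+11 = 76
Hub→N1→N3→N5→N2→N4→Hub: 13+22+7+5+14+7 = 68
Hub→N1→N3→N5→N4→N2→Hub: 13+22+7+9+14+11 = 76
Hub→N1→N4→N2→N3→N5→Hub: 13+17+14+12+7+6 = 69
Hub→N1→N4→N2→N5→N3→Hub: 13+17+14+5+7+9 = 65
… (46 more)
The minimum is 65.
One optimal route: Hub → N1 → N4 → N2 → N5 → N3 → Hub (or its reverse).

Shortest round trip = 65 miles.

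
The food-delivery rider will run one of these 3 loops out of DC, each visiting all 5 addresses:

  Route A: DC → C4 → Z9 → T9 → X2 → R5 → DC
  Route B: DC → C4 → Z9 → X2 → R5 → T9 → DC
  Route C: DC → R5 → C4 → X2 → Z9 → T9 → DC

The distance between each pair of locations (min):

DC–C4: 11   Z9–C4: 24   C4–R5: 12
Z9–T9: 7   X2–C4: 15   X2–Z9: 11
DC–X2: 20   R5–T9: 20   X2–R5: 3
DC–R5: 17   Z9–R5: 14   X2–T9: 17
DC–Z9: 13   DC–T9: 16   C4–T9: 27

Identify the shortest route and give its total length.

Route A: 11 + 24 + 7 + 17 + 3 + 17 = 79
Route B: 11 + 24 + 11 + 3 + 20 + 16 = 85
Route C: 17 + 12 + 15 + 11 + 7 + 16 = 78

78 min — Route C is the shortest.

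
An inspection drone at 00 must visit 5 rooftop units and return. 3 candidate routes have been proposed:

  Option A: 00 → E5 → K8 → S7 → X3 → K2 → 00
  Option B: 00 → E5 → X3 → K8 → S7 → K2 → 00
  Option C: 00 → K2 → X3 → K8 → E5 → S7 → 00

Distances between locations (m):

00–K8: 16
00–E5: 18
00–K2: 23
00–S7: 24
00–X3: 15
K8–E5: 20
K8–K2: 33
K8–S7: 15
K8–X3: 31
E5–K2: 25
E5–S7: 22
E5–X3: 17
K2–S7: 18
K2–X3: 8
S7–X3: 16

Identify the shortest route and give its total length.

100 m — Option A is the shortest.

Option A: 18 + 20 + 15 + 16 + 8 + 23 = 100
Option B: 18 + 17 + 31 + 15 + 18 + 23 = 122
Option C: 23 + 8 + 31 + 20 + 22 + 24 = 128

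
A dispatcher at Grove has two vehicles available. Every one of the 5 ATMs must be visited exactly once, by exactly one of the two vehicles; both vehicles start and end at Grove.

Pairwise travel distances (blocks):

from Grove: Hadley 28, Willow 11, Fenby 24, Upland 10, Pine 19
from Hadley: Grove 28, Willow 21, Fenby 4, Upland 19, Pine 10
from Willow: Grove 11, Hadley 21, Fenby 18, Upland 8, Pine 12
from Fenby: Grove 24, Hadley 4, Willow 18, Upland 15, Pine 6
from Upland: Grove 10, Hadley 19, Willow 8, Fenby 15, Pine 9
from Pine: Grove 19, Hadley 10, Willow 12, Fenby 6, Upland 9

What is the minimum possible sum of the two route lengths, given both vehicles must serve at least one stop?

79 blocks — the smallest possible combined total.

Check every non-empty split of the stops between the two vehicles; for each half take its own optimal tour:
  {Hadley} + {Willow, Fenby, Upland, Pine}: 56 + 54 = 110
  {Willow} + {Hadley, Fenby, Upland, Pine}: 22 + 57 = 79
  {Hadley, Willow} + {Fenby, Upland, Pine}: 60 + 49 = 109
  {Fenby} + {Hadley, Willow, Upland, Pine}: 48 + 61 = 109
  {Hadley, Fenby} + {Willow, Upland, Pine}: 56 + 42 = 98
  {Willow, Fenby} + {Hadley, Upland, Pine}: 53 + 57 = 110
  … (15 splits in total)
Best: vehicle 1 Grove → Willow → Grove = 22; vehicle 2 Grove → Hadley → Fenby → Pine → Upland → Grove = 57; combined 79.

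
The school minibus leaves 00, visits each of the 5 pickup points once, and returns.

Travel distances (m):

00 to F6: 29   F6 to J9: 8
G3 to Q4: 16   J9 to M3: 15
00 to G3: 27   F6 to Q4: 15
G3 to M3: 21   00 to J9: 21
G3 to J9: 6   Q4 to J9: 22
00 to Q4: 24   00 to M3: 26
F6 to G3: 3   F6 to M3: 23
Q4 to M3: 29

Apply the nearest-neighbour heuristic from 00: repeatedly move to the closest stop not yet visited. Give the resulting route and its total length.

00 → [J9:21 / Q4:24 / M3:26 / G3:27 / F6:29] → J9 (21)
J9 → [G3:6 / F6:8 / M3:15 / Q4:22] → G3 (6)
G3 → [F6:3 / Q4:16 / M3:21] → F6 (3)
F6 → [Q4:15 / M3:23] → Q4 (15)
Q4 → [M3:29] → M3 (29)
Return M3→00: 26.
Total = 21 + 6 + 3 + 15 + 29 + 26 = 100.

Nearest-neighbour total = 100 m; route 00 → J9 → G3 → F6 → Q4 → M3 → 00.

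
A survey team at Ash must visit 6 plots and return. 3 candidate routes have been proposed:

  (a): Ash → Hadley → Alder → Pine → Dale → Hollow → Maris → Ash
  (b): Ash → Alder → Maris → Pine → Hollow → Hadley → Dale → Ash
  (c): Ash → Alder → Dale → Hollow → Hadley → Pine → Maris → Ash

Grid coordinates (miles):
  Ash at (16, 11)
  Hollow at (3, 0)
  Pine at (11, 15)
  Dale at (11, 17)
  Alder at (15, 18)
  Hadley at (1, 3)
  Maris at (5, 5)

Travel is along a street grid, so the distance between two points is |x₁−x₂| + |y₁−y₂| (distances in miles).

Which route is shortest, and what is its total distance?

Shortest is (c), total 98 miles.

(a): 23 + 29 + 7 + 2 + 25 + 7 + 17 = 110
(b): 8 + 23 + 16 + 23 + 5 + 24 + 11 = 110
(c): 8 + 5 + 25 + 5 + 22 + 16 + 17 = 98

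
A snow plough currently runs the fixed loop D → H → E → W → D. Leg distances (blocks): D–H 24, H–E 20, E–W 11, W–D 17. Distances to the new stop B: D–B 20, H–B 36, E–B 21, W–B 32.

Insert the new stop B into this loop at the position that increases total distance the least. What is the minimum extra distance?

Insertion cost between consecutive stops i–j is d(i,B) + d(B,j) − d(i,j):
  between D and H: 20 + 36 − 24 = 32
  between H and E: 36 + 21 − 20 = 37
  between E and W: 21 + 32 − 11 = 42
  between W and D: 32 + 20 − 17 = 35
Cheapest insertion is between D and H, adding 32.
New total = 72 + 32 = 104.

+32 blocks — insert B between D and H.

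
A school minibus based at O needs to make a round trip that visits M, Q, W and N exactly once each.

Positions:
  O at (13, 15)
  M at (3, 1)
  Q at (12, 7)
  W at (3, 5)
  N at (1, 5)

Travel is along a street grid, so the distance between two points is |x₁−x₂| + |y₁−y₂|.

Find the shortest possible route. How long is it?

52 — the shortest possible round trip.

O → M → Q → W → N → O: 24+15+11+2+22 = 74
O → M → Q → N → W → O: 24+15+13+2+20 = 74
O → M → W → Q → N → O: 24+4+11+13+22 = 74
O → M → W → N → Q → O: 24+4+2+13+9 = 52
O → M → N → Q → W → O: 24+6+13+11+20 = 74
O → M → N → W → Q → O: 24+6+2+11+9 = 52
O → Q → M → W → N → O: 9+15+4+2+22 = 52
O → Q → M → N → W → O: 9+15+6+2+20 = 52
O → Q → W → M → N → O: 9+11+4+6+22 = 52
O → Q → N → M → W → O: 9+13+6+4+20 = 52
O → W → M → Q → N → O: 20+4+15+13+22 = 74
O → W → Q → M → N → O: 20+11+15+6+22 = 74
The minimum is 52.
One optimal route: O → M → W → N → Q → O (or its reverse).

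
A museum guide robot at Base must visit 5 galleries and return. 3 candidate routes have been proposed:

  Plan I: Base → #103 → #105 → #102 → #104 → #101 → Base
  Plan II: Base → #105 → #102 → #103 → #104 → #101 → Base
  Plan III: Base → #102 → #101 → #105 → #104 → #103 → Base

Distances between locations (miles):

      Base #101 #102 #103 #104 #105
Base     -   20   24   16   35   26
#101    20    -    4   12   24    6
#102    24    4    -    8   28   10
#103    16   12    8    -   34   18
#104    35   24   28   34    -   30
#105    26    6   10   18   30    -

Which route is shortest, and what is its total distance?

Plan I: 16 + 18 + 10 + 28 + 24 + 20 = 116
Plan II: 26 + 10 + 8 + 34 + 24 + 20 = 122
Plan III: 24 + 4 + 6 + 30 + 34 + 16 = 114

114 miles — Plan III is the shortest.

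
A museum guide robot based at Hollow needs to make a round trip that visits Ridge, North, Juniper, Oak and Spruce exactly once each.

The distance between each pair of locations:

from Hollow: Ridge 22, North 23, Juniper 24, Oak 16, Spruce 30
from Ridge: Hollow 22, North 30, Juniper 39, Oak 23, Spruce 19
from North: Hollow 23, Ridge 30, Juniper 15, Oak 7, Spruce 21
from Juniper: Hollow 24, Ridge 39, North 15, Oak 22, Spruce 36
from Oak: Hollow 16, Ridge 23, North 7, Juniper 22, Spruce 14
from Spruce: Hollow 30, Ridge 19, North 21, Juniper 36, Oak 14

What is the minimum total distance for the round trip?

With 5 stops there are 5!/2 = 60 distinct round trips (a route and its reverse cost the same).
Hollow → Ridge → North → Juniper → Oak → Spruce → Hollow: 22+30+15+22+14+30 = 133
Hollow → Ridge → North → Juniper → Spruce → Oak → Hollow: 22+30+15+36+14+16 = 133
Hollow → Ridge → North → Oak → Juniper → Spruce → Hollow: 22+30+7+22+36+30 = 147
Hollow → Ridge → North → Oak → Spruce → Juniper → Hollow: 22+30+7+14+36+24 = 133
Hollow → Ridge → North → Spruce → Juniper → Oak → Hollow: 22+30+21+36+22+16 = 147
Hollow → Ridge → North → Spruce → Oak → Juniper → Hollow: 22+30+21+14+22+24 = 133
Hollow → Ridge → Juniper → North → Oak → Spruce → Hollow: 22+39+15+7+14+30 = 127
Hollow → Ridge → Juniper → North → Spruce → Oak → Hollow: 22+39+15+21+14+16 = 127
Hollow → Ridge → Juniper → Oak → North → Spruce → Hollow: 22+39+22+7+21+30 = 141
Hollow → Ridge → Juniper → Oak → Spruce → North → Hollow: 22+39+22+14+21+23 = 141
Hollow → Ridge → Juniper → Spruce → North → Oak → Hollow: 22+39+36+21+7+16 = 141
Hollow → Ridge → Juniper → Spruce → Oak → North → Hollow: 22+39+36+14+7+23 = 141
Hollow → Ridge → Oak → North → Juniper → Spruce → Hollow: 22+23+7+15+36+30 = 133
Hollow → Ridge → Oak → North → Spruce → Juniper → Hollow: 22+23+7+21+36+24 = 133
… (46 more)
Hollow → Ridge → Spruce → Oak → North → Juniper → Hollow: 22+19+14+7+15+24 = 101  ← best
The minimum is 101.
One optimal route: Hollow → Ridge → Spruce → Oak → North → Juniper → Hollow (or its reverse).

Minimum total distance: 101.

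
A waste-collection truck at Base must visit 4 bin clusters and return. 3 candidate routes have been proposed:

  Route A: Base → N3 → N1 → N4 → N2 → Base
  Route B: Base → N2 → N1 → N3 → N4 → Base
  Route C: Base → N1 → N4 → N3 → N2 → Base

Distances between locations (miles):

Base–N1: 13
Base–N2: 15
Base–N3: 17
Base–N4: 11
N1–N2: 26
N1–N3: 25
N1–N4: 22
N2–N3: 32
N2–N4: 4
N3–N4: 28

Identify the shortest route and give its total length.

Route A: 17 + 25 + 22 + 4 + 15 = 83
Route B: 15 + 26 + 25 + 28 + 11 = 105
Route C: 13 + 22 + 28 + 32 + 15 = 110

83 miles — Route A is the shortest.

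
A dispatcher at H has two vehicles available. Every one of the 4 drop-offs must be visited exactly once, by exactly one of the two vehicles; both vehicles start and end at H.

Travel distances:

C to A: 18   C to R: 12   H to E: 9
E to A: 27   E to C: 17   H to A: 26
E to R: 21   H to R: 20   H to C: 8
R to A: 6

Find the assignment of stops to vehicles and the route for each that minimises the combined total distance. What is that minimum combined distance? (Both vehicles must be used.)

70 — the smallest possible combined total.

There are 2^3 − 1 = 7 ways to divide the 4 stops into two non-empty groups. For each, the best each vehicle can do is its own shortest tour through its group:
  {E} + {C, R, A}: 18 + 52 = 70
  {C} + {E, R, A}: 16 + 62 = 78
  {E, C} + {R, A}: 34 + 52 = 86
  {R} + {E, C, A}: 40 + 62 = 102
  {E, R} + {C, A}: 50 + 52 = 102
  {C, R} + {E, A}: 40 + 62 = 102
  … (7 splits in total)
Best: vehicle 1 H → E → H = 18; vehicle 2 H → C → R → A → H = 52; combined 70.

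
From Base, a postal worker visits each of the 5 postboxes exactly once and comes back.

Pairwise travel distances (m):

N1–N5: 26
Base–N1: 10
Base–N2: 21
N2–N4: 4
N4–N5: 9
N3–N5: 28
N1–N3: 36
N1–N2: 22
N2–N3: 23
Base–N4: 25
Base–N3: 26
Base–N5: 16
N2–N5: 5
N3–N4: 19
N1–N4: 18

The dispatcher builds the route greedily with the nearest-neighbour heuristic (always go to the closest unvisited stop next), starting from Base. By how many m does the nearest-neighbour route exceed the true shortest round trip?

Excess over optimum: 1 m.

From Base: N1=10, N5=16, N2=21, N4=25, N3=26 → choose N1 (10).
From N1: N4=18, N2=22, N5=26, N3=36 → choose N4 (18).
From N4: N2=4, N5=9, N3=19 → choose N2 (4).
From N2: N5=5, N3=23 → choose N5 (5).
From N5: N3=28 → choose N3 (28).
NN route Base → N1 → N4 → N2 → N5 → N3 → Base costs 91.
Optimal: Base → N1 → N3 → N4 → N2 → N5 → Base costs 90 (by enumerating all 60 distinct tours).
Excess = 91 − 90 = 1.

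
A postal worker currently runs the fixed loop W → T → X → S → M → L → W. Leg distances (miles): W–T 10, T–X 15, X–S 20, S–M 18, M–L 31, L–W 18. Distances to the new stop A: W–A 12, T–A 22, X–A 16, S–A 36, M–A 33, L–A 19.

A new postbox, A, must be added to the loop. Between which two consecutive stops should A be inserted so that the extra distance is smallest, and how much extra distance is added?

Minimum extra distance: 13 miles, inserting A between L and W.

Insertion cost between consecutive stops i–j is d(i,A) + d(A,j) − d(i,j):
  between W and T: 12 + 22 − 10 = 24
  between T and X: 22 + 16 − 15 = 23
  between X and S: 16 + 36 − 20 = 32
  between S and M: 36 + 33 − 18 = 51
  between M and L: 33 + 19 − 31 = 21
  between L and W: 19 + 12 − 18 = 13
Cheapest insertion is between L and W, adding 13.
New total = 112 + 13 = 125.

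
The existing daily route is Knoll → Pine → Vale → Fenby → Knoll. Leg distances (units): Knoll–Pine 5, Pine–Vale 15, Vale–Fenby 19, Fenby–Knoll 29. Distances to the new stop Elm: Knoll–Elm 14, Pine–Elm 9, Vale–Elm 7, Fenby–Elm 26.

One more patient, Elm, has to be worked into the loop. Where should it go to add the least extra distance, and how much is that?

Insertion cost between consecutive stops i–j is d(i,Elm) + d(Elm,j) − d(i,j):
  between Knoll and Pine: 14 + 9 − 5 = 18
  between Pine and Vale: 9 + 7 − 15 = 1
  between Vale and Fenby: 7 + 26 − 19 = 14
  between Fenby and Knoll: 26 + 14 − 29 = 11
Cheapest insertion is between Pine and Vale, adding 1.
New total = 68 + 1 = 69.

+1 — insert Elm between Pine and Vale.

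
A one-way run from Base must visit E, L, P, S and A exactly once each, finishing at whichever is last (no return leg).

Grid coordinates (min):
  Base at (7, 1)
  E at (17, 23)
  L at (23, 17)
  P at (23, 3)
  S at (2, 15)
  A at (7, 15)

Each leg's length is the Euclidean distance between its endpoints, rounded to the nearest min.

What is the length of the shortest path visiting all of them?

There are 5! = 120 possible orderings.
Base - E - L - P - S - A: 24+8+14+24+5 = 75
Base - E - L - P - A - S: 24+8+14+20+5 = 71
Base - E - L - S - P - A: 24+8+21+24+20 = 97
Base - E - L - S - A - P: 24+8+21+5+20 = 78
Base - E - L - A - P - S: 24+8+16+20+24 = 92
Base - E - L - A - S - P: 24+8+16+5+24 = 77
Base - E - P - L - S - A: 24+21+14+21+5 = 85
Base - E - P - L - A - S: 24+21+14+16+5 = 80
Base - E - P - S - L - A: 24+21+24+21+16 = 106
Base - E - P - S - A - L: 24+21+24+5+16 = 90
Base - E - P - A - L - S: 24+21+20+16+21 = 102
Base - E - P - A - S - L: 24+21+20+5+21 = 91
Base - E - S - L - P - A: 24+17+21+14+20 = 96
Base - E - S - L - A - P: 24+17+21+16+20 = 98
… (106 more)
Base - S - A - E - L - P: 15+5+13+8+14 = 55  ← best
The minimum is 55.
One shortest path: Base → S → A → E → L → P.

55 min — the minimum one-way total.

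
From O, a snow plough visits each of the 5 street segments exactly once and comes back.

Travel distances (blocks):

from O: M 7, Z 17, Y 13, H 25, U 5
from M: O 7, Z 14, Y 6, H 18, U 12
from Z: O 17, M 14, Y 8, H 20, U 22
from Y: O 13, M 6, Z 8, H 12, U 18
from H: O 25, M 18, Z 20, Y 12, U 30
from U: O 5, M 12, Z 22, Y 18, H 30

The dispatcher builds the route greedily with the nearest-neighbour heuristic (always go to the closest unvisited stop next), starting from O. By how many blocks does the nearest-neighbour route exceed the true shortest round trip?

From O: U=5, M=7, Y=13, Z=17, H=25 → choose U (5).
From U: M=12, Y=18, Z=22, H=30 → choose M (12).
From M: Y=6, Z=14, H=18 → choose Y (6).
From Y: Z=8, H=12 → choose Z (8).
From Z: H=20 → choose H (20).
NN route O → U → M → Y → Z → H → O costs 76.
Optimal: O → M → Y → H → Z → U → O costs 72 (by enumerating all 60 distinct tours).
Excess = 76 − 72 = 4.

4 blocks longer than the optimal tour.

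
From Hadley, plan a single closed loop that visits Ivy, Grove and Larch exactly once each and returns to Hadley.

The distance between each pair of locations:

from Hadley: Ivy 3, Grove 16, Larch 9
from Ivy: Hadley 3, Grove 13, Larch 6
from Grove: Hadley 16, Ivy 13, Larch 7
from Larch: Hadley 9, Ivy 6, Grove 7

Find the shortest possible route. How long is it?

There are 3 distinct closed tours to check (reversals are equivalent).
Hadley → Ivy → Grove → Larch → Hadley: 3+13+7+9 = 32
Hadley → Ivy → Larch → Grove → Hadley: 3+6+7+16 = 32
Hadley → Grove → Ivy → Larch → Hadley: 16+13+6+9 = 44
The minimum is 32.
One optimal route: Hadley → Ivy → Grove → Larch → Hadley (or its reverse).

Shortest round trip = 32.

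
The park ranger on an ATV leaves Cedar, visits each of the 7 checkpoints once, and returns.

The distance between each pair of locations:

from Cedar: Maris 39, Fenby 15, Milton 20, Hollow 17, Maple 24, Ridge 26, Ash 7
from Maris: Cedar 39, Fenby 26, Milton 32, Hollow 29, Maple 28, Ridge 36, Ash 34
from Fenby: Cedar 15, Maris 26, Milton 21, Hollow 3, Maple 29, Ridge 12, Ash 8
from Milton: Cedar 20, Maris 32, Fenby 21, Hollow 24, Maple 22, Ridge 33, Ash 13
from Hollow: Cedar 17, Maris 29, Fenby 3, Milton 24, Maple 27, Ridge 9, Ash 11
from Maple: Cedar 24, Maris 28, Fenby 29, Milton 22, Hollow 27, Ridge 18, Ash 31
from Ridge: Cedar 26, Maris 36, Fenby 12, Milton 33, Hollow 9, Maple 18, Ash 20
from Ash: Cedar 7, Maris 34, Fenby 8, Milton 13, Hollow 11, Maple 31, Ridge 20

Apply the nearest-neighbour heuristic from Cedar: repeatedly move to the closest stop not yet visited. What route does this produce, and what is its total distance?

At Cedar the remaining stops are Ash 7, Fenby 15, Hollow 17, Milton 20, Maple 24, Ridge 26, Maris 39; go to Ash.
At Ash the remaining stops are Fenby 8, Hollow 11, Milton 13, Ridge 20, Maple 31, Maris 34; go to Fenby.
At Fenby the remaining stops are Hollow 3, Ridge 12, Milton 21, Maris 26, Maple 29; go to Hollow.
At Hollow the remaining stops are Ridge 9, Milton 24, Maple 27, Maris 29; go to Ridge.
At Ridge the remaining stops are Maple 18, Milton 33, Maris 36; go to Maple.
At Maple the remaining stops are Milton 22, Maris 28; go to Milton.
At Milton the remaining stops are Maris 32; go to Maris.
Return Maris→Cedar: 39.
Total = 7 + 8 + 3 + 9 + 18 + 22 + 32 + 39 = 138.

Total distance 138 via the nearest-neighbour route Cedar → Ash → Fenby → Hollow → Ridge → Maple → Milton → Maris → Cedar.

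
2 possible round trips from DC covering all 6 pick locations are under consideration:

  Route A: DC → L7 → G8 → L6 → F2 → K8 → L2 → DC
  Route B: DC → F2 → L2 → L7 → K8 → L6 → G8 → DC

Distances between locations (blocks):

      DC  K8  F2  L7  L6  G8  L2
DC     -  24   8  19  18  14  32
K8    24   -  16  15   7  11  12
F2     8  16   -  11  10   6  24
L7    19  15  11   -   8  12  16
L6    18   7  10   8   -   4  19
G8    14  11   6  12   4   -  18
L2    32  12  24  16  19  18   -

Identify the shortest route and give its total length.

88 blocks — Route B is the shortest.

Route A: 19 + 12 + 4 + 10 + 16 + 12 + 32 = 105
Route B: 8 + 24 + 16 + 15 + 7 + 4 + 14 = 88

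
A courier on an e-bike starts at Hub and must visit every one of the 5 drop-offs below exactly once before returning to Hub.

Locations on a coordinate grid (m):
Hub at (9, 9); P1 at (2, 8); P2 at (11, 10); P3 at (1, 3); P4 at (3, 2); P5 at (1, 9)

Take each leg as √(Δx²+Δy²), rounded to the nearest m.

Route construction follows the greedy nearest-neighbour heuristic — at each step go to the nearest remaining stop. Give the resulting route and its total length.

Total distance 29 m via the nearest-neighbour route Hub → P2 → P1 → P5 → P3 → P4 → Hub.

Hub → [P2:2 / P1:7 / P5:8 / P4:9 / P3:10] → P2 (2)
P2 → [P1:9 / P5:10 / P4:11 / P3:12] → P1 (9)
P1 → [P5:1 / P3:5 / P4:6] → P5 (1)
P5 → [P3:6 / P4:7] → P3 (6)
P3 → [P4:2] → P4 (2)
Return P4→Hub: 9.
Total = 2 + 9 + 1 + 6 + 2 + 9 = 29.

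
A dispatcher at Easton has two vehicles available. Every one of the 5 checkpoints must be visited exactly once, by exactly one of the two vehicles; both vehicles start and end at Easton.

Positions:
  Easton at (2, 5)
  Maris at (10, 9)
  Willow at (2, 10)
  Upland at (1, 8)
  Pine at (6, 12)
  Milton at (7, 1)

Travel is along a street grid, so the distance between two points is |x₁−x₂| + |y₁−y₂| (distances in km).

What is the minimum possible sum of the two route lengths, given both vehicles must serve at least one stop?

Check every non-empty split of the stops between the two vehicles; for each half take its own optimal tour:
  {Maris} + {Willow, Upland, Pine, Milton}: 24 + 34 = 58
  {Willow} + {Maris, Upland, Pine, Milton}: 10 + 40 = 50
  {Maris, Willow} + {Upland, Pine, Milton}: 26 + 34 = 60
  {Upland} + {Maris, Willow, Pine, Milton}: 8 + 38 = 46
  {Maris, Upland} + {Willow, Pine, Milton}: 26 + 32 = 58
  {Willow, Upland} + {Maris, Pine, Milton}: 12 + 38 = 50
  … (15 splits in total)
Best: vehicle 1 Easton → Upland → Easton = 8; vehicle 2 Easton → Willow → Pine → Maris → Milton → Easton = 38; combined 46.

Minimum combined distance: 46 km.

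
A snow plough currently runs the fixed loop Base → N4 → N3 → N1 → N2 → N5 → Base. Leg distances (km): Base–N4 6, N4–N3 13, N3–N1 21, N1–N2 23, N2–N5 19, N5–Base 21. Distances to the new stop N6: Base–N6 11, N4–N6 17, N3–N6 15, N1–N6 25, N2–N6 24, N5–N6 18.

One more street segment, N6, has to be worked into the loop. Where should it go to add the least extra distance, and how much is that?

Insertion cost between consecutive stops i–j is d(i,N6) + d(N6,j) − d(i,j):
  between Base and N4: 11 + 17 − 6 = 22
  between N4 and N3: 17 + 15 − 13 = 19
  between N3 and N1: 15 + 25 − 21 = 19
  between N1 and N2: 25 + 24 − 23 = 26
  between N2 and N5: 24 + 18 − 19 = 23
  between N5 and Base: 18 + 11 − 21 = 8
Cheapest insertion is between N5 and Base, adding 8.
New total = 103 + 8 = 111.

Adding 8 km by placing N6 on the N5–Base leg.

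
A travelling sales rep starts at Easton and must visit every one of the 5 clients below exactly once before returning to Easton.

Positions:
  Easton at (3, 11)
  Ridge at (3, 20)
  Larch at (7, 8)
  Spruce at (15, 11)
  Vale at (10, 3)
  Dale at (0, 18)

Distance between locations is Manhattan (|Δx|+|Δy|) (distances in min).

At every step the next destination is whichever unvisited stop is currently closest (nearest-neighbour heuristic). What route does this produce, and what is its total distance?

Nearest-neighbour total = 64 min; route Easton → Larch → Vale → Spruce → Ridge → Dale → Easton.

Easton → [Larch:7 / Ridge:9 / Dale:10 / Spruce:12 / Vale:15] → Larch (7)
Larch → [Vale:8 / Spruce:11 / Ridge:16 / Dale:17] → Vale (8)
Vale → [Spruce:13 / Ridge:24 / Dale:25] → Spruce (13)
Spruce → [Ridge:21 / Dale:22] → Ridge (21)
Ridge → [Dale:5] → Dale (5)
Return Dale→Easton: 10.
Total = 7 + 8 + 13 + 21 + 5 + 10 = 64.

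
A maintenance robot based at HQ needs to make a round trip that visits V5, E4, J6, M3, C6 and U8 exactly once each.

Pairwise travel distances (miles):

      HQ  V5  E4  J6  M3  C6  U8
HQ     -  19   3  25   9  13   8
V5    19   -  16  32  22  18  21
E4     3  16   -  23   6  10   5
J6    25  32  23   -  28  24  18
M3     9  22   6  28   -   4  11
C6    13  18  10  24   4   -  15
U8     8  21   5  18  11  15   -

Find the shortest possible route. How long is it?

Shortest round trip = 89 miles.

HQ → V5 → E4 → J6 → M3 → C6 → U8 → HQ: 19+16+23+28+4+15+8 = 113
HQ → V5 → E4 → J6 → M3 → U8 → C6 → HQ: 19+16+23+28+11+15+13 = 125
HQ → V5 → E4 → J6 → C6 → M3 → U8 → HQ: 19+16+23+24+4+11+8 = 105
HQ → V5 → E4 → J6 → C6 → U8 → M3 → HQ: 19+16+23+24+15+11+9 = 117
HQ → V5 → E4 → J6 → U8 → M3 → C6 → HQ: 19+16+23+18+11+4+13 = 104
HQ → V5 → E4 → J6 → U8 → C6 → M3 → HQ: 19+16+23+18+15+4+9 = 104
HQ → V5 → E4 → M3 → J6 → C6 → U8 → HQ: 19+16+6+28+24+15+8 = 116
HQ → V5 → E4 → M3 → J6 → U8 → C6 → HQ: 19+16+6+28+18+15+13 = 115
… (352 more)
HQ → E4 → M3 → C6 → V5 → J6 → U8 → HQ: 3+6+4+18+32+18+8 = 89  ← best
The minimum is 89.
One optimal route: HQ → E4 → M3 → C6 → V5 → J6 → U8 → HQ (or its reverse).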